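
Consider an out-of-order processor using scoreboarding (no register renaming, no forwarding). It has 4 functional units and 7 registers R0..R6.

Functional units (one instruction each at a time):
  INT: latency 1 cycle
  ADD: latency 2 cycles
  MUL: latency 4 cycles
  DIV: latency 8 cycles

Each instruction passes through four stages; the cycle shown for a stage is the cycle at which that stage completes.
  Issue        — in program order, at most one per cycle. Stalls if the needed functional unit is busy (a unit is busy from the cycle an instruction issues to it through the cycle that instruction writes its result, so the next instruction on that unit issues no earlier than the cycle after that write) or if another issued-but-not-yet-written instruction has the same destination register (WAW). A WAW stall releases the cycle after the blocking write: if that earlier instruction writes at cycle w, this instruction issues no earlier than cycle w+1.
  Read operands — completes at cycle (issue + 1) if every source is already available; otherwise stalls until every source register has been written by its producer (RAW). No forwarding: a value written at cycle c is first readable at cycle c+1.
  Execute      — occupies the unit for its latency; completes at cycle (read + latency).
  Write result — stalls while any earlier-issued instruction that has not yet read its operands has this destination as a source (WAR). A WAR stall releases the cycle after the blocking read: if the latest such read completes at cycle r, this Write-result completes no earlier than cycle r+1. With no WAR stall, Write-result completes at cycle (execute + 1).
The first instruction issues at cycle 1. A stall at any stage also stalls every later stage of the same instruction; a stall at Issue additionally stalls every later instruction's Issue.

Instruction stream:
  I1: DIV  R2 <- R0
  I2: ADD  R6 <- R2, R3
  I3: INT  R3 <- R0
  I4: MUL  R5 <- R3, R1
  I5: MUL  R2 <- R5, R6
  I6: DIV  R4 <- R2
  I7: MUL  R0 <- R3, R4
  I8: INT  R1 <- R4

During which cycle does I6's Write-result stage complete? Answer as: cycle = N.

c1: I1 dispatched to DIV
c2: I1 operands ready · I2 dispatched to ADD
c3: I3 dispatched to INT
c4: I3 operands ready · I4 dispatched to MUL
c5: I3 complete
c10: I1 complete
c11: R2←I1
c12: I2 operands ready
c13: R3←I3
c14: I2 complete · I4 operands ready
c15: R6←I2
c18: I4 complete
c19: R5←I4
c20: I5 dispatched to MUL
c21: I5 operands ready · I6 dispatched to DIV
c25: I5 complete
c26: R2←I5
c27: I6 operands ready · I7 dispatched to MUL
c28: I8 dispatched to INT
c35: I6 complete
c36: R4←I6
c37: I7 operands ready · I8 operands ready
c38: I8 complete
c39: R1←I8
c41: I7 complete
c42: R0←I7

cycle = 36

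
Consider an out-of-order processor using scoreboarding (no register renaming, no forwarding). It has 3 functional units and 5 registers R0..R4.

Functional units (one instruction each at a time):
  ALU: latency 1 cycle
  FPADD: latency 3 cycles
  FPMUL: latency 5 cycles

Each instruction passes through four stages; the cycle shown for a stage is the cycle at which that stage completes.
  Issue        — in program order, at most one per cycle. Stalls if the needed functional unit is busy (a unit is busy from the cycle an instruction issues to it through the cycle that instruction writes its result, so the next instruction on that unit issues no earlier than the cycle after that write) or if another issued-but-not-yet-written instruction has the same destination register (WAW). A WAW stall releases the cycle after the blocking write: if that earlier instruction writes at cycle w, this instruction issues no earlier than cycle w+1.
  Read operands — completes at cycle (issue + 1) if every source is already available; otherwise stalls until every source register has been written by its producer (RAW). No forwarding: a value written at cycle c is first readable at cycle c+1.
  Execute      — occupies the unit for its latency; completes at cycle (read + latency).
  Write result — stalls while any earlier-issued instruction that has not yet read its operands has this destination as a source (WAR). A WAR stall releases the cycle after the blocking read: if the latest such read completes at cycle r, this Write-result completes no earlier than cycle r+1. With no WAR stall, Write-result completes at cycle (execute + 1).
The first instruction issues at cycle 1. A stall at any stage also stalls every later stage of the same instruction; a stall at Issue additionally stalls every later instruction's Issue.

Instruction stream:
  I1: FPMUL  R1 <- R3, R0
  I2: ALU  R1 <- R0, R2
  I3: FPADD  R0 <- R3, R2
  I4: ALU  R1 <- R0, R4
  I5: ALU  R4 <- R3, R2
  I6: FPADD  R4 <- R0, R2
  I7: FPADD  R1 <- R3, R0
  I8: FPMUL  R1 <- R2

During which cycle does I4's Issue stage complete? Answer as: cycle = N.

c1: issue I1 (FPMUL)
c2: I1 read-ops
c7: I1 finished on FPMUL
c8: I1→R1
c9: issue I2 (ALU)
c10: I2 read-ops | issue I3 (FPADD)
c11: I2 finished on ALU | I3 read-ops
c12: I2→R1
c13: issue I4 (ALU)
c14: I3 finished on FPADD
c15: I3→R0
c16: I4 read-ops
c17: I4 finished on ALU
c18: I4→R1
c19: issue I5 (ALU)
c20: I5 read-ops
c21: I5 finished on ALU
c22: I5→R4
c23: issue I6 (FPADD)
c24: I6 read-ops
c27: I6 finished on FPADD
c28: I6→R4
c29: issue I7 (FPADD)
c30: I7 read-ops
c33: I7 finished on FPADD
c34: I7→R1
c35: issue I8 (FPMUL)
c36: I8 read-ops
c41: I8 finished on FPMUL
c42: I8→R1

cycle = 13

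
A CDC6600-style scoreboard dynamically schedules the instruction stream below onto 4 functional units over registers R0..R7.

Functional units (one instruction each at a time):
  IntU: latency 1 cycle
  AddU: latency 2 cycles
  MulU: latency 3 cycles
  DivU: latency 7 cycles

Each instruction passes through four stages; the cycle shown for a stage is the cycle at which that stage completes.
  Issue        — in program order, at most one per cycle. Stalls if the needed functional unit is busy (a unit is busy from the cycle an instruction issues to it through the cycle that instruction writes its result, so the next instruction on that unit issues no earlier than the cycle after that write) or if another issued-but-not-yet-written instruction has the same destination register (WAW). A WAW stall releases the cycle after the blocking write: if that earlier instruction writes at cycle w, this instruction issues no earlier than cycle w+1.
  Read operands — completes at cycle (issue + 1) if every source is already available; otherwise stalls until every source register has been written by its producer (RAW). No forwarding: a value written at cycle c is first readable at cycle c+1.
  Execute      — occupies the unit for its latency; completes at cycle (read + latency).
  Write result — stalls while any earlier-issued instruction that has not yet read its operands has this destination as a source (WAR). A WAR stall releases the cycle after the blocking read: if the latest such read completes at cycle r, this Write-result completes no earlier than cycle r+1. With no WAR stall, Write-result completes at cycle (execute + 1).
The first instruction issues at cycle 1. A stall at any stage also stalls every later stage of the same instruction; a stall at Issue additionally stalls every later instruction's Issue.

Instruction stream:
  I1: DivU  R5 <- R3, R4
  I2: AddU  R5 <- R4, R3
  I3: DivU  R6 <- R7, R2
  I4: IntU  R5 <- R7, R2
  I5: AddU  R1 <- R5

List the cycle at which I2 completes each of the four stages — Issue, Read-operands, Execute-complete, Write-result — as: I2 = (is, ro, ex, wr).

I2 = (11, 12, 14, 15)

cycle 1: issue I1 (DivU)
cycle 2: I1 read-ops
cycle 9: I1 finished on DivU
cycle 10: I1→R5
cycle 11: issue I2 (AddU)
cycle 12: I2 read-ops · issue I3 (DivU)
cycle 13: I3 read-ops
cycle 14: I2 finished on AddU
cycle 15: I2→R5
cycle 16: issue I4 (IntU)
cycle 17: I4 read-ops · issue I5 (AddU)
cycle 18: I4 finished on IntU
cycle 19: I4→R5
cycle 20: I3 finished on DivU · I5 read-ops
cycle 21: I3→R6
cycle 22: I5 finished on AddU
cycle 23: I5→R1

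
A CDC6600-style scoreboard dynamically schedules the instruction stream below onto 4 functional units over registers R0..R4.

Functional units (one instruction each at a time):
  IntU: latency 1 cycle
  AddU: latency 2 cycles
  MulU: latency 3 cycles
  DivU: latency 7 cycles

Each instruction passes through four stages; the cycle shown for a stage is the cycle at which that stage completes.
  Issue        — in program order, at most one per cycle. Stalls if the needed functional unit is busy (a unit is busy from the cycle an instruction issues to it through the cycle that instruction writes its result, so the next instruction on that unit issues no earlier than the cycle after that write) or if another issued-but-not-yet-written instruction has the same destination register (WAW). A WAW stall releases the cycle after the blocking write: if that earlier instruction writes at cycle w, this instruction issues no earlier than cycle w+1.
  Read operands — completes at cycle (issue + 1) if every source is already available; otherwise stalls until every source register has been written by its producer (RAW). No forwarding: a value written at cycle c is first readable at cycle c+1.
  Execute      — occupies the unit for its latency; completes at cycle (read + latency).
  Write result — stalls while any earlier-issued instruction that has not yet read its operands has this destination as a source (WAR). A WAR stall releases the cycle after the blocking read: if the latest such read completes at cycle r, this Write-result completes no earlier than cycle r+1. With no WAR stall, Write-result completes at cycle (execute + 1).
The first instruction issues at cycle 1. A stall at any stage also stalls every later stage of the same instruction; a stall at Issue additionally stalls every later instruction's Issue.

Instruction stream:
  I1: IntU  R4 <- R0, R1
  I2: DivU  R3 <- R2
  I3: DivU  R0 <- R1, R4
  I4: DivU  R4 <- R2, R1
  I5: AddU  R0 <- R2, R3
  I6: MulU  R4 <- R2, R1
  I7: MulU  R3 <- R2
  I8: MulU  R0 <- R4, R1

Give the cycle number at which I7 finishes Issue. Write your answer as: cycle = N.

[1] I1→IntU
[2] I1 RO | I2→DivU
[3] I1 EX | I2 RO
[4] I1 WR R4
[10] I2 EX
[11] I2 WR R3
[12] I3→DivU
[13] I3 RO
[20] I3 EX
[21] I3 WR R0
[22] I4→DivU
[23] I4 RO | I5→AddU
[24] I5 RO
[26] I5 EX
[27] I5 WR R0
[30] I4 EX
[31] I4 WR R4
[32] I6→MulU
[33] I6 RO
[36] I6 EX
[37] I6 WR R4
[38] I7→MulU
[39] I7 RO
[42] I7 EX
[43] I7 WR R3
[44] I8→MulU
[45] I8 RO
[48] I8 EX
[49] I8 WR R0

cycle = 38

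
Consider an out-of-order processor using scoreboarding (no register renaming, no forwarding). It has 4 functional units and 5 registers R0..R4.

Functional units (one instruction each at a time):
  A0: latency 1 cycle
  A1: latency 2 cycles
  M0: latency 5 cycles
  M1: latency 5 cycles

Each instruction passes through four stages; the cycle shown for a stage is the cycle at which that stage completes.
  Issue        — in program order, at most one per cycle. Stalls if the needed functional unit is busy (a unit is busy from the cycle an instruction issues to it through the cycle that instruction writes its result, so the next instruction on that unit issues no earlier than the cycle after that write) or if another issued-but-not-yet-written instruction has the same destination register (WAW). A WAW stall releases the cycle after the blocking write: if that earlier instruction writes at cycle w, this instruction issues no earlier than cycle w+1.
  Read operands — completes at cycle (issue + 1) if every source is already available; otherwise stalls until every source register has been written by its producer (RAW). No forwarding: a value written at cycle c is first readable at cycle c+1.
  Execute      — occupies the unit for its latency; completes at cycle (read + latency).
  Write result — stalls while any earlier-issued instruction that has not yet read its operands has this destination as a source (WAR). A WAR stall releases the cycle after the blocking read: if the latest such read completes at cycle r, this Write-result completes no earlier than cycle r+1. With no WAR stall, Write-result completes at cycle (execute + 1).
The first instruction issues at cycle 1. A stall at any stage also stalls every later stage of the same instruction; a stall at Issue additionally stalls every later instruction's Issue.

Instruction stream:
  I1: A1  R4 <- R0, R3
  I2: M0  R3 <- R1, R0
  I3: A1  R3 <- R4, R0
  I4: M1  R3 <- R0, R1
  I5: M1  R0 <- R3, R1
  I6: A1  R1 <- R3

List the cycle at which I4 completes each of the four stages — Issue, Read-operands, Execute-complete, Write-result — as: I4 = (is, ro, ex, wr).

t=1  I1→A1
t=2  I1 RO, I2→M0
t=3  I2 RO
t=4  I1 EX
t=5  I1 WR R4
t=8  I2 EX
t=9  I2 WR R3
t=10  I3→A1
t=11  I3 RO
t=13  I3 EX
t=14  I3 WR R3
t=15  I4→M1
t=16  I4 RO
t=21  I4 EX
t=22  I4 WR R3
t=23  I5→M1
t=24  I5 RO, I6→A1
t=25  I6 RO
t=27  I6 EX
t=28  I6 WR R1
t=29  I5 EX
t=30  I5 WR R0

I4 = (15, 16, 21, 22)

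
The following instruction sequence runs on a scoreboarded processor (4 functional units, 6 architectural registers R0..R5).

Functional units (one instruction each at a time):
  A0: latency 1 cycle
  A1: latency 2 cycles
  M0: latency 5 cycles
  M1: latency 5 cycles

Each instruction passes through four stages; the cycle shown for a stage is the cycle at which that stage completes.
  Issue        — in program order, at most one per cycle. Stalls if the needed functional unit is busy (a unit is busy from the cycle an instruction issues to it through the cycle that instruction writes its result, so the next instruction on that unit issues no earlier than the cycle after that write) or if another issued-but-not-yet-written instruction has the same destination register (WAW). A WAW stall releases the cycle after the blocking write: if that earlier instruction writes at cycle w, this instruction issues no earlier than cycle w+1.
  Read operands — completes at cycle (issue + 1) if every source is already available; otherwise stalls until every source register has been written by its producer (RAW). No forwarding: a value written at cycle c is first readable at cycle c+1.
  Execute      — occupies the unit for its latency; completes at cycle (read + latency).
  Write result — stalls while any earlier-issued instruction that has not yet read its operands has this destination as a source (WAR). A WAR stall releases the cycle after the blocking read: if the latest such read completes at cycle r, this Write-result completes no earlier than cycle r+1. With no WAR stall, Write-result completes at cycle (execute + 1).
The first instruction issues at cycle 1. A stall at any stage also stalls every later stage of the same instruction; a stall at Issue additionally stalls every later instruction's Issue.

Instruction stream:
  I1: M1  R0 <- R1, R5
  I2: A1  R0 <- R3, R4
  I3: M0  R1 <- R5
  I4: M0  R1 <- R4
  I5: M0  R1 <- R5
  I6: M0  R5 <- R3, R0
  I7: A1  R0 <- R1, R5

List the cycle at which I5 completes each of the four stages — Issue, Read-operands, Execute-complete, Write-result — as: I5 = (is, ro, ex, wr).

I1: IS=1 RO=2 EX=7 WR=8
I2: IS=9 RO=10 EX=12 WR=13  [WAW R0: wait I1 write@8]
I3: IS=10 RO=11 EX=16 WR=17
I4: IS=18 RO=19 EX=24 WR=25  [struct: M0 busy until I3 writes@17]
I5: IS=26 RO=27 EX=32 WR=33  [struct: M0 busy until I4 writes@25]
I6: IS=34 RO=35 EX=40 WR=41  [struct: M0 busy until I5 writes@33]
I7: IS=35 RO=42 EX=44 WR=45  [RAW R5: wait I6 write@41]

I5 = (26, 27, 32, 33)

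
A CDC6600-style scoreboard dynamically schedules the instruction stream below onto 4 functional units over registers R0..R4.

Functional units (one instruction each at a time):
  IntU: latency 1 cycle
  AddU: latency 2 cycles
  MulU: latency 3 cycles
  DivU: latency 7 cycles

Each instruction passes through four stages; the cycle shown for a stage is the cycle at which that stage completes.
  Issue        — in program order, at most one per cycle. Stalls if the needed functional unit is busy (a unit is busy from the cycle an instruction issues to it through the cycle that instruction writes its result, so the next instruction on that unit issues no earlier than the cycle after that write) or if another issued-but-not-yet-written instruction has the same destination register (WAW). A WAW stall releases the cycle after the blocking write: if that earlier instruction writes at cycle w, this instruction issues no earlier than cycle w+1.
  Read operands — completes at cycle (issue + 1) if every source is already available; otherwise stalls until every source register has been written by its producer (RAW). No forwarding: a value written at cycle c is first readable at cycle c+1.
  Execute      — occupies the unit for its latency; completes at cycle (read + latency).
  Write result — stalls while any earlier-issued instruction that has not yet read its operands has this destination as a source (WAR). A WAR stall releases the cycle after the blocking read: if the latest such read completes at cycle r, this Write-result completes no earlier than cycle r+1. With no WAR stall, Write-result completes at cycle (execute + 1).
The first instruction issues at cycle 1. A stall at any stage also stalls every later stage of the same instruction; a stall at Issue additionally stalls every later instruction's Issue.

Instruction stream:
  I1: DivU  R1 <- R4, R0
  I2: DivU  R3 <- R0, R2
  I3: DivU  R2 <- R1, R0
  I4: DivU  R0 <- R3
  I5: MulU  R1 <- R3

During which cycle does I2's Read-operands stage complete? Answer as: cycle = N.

cycle 1: I1 issues→DivU
cycle 2: I1 reads
cycle 9: I1 exec-done
cycle 10: I1 writes R1
cycle 11: I2 issues→DivU
cycle 12: I2 reads
cycle 19: I2 exec-done
cycle 20: I2 writes R3
cycle 21: I3 issues→DivU
cycle 22: I3 reads
cycle 29: I3 exec-done
cycle 30: I3 writes R2
cycle 31: I4 issues→DivU
cycle 32: I4 reads; I5 issues→MulU
cycle 33: I5 reads
cycle 36: I5 exec-done
cycle 37: I5 writes R1
cycle 39: I4 exec-done
cycle 40: I4 writes R0

cycle = 12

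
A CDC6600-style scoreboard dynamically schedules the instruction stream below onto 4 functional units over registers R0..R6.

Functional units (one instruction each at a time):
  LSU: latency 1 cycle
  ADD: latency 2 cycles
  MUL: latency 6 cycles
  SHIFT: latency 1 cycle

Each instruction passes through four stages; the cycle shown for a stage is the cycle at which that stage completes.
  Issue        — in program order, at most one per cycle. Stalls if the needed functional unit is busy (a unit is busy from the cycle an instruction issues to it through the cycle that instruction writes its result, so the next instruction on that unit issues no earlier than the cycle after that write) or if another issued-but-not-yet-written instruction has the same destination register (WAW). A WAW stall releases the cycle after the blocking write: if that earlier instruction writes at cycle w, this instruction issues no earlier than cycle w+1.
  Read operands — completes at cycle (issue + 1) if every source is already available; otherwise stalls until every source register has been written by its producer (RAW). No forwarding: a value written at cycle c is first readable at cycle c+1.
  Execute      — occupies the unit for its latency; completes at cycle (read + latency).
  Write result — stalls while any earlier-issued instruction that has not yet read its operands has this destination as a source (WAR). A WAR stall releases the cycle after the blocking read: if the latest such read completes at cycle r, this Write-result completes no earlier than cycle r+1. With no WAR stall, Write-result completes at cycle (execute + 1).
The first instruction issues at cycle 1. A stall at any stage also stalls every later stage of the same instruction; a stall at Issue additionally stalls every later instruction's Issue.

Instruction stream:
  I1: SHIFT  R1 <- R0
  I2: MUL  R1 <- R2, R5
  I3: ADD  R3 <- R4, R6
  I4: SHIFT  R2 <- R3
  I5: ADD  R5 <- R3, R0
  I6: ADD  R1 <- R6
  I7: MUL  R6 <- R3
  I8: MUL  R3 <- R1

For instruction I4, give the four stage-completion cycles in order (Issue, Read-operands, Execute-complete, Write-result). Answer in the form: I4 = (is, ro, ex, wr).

[1] I1→SHIFT
[2] I1 RO
[3] I1 EX
[4] I1 WR R1
[5] I2→MUL
[6] I2 RO · I3→ADD
[7] I3 RO · I4→SHIFT
[9] I3 EX
[10] I3 WR R3
[11] I4 RO · I5→ADD
[12] I2 EX · I4 EX · I5 RO
[13] I2 WR R1 · I4 WR R2
[14] I5 EX
[15] I5 WR R5
[16] I6→ADD
[17] I6 RO · I7→MUL
[18] I7 RO
[19] I6 EX
[20] I6 WR R1
[24] I7 EX
[25] I7 WR R6
[26] I8→MUL
[27] I8 RO
[33] I8 EX
[34] I8 WR R3

I4 = (7, 11, 12, 13)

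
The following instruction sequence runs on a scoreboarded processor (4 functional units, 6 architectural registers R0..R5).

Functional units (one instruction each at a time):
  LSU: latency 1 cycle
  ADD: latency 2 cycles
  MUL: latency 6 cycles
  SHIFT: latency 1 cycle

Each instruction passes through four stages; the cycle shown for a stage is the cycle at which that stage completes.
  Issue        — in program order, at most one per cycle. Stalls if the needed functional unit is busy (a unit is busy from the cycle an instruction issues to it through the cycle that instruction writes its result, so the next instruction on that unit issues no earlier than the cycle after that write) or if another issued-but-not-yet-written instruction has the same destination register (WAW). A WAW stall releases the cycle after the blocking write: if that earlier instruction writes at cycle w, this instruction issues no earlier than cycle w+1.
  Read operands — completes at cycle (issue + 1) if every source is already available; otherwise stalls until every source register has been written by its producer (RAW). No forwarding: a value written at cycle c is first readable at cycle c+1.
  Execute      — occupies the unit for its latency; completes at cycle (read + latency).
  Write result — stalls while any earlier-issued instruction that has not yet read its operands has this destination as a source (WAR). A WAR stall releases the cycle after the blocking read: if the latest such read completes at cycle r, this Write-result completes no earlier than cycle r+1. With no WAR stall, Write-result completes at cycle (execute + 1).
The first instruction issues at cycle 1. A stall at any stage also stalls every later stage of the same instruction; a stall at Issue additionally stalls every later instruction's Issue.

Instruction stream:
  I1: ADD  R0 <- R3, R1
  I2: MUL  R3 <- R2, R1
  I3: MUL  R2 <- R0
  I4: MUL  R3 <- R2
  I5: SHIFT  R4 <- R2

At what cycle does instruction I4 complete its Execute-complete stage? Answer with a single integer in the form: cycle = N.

I1: IS=1 RO=2 EX=4 WR=5
I2: IS=2 RO=3 EX=9 WR=10
I3: IS=11 RO=12 EX=18 WR=19  [struct: MUL busy until I2 writes@10]
I4: IS=20 RO=21 EX=27 WR=28  [struct: MUL busy until I3 writes@19]
I5: IS=21 RO=22 EX=23 WR=24

cycle = 27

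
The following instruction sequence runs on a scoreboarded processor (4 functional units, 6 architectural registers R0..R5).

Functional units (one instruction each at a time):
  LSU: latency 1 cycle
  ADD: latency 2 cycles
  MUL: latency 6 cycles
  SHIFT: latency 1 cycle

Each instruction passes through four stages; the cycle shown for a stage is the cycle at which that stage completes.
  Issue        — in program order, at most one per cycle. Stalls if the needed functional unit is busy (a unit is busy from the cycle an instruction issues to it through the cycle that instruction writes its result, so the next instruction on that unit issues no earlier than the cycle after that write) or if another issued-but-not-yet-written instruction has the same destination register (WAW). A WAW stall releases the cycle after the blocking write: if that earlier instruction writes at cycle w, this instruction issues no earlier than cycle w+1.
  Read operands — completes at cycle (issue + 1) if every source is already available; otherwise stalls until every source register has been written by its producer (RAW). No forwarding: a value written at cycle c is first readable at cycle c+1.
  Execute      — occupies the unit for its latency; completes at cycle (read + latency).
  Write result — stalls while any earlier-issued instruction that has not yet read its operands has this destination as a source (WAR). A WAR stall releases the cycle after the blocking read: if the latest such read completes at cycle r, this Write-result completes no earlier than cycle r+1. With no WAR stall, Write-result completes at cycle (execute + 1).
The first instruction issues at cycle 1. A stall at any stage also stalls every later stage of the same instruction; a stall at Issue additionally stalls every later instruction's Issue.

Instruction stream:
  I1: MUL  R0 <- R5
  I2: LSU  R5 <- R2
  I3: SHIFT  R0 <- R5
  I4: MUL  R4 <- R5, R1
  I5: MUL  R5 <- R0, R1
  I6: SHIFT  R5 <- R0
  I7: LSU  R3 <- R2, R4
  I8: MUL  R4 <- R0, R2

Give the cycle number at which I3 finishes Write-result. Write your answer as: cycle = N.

t=1  I1→MUL
t=2  I1 RO · I2→LSU
t=3  I2 RO
t=4  I2 EX
t=5  I2 WR R5
t=8  I1 EX
t=9  I1 WR R0
t=10  I3→SHIFT
t=11  I3 RO · I4→MUL
t=12  I3 EX · I4 RO
t=13  I3 WR R0
t=18  I4 EX
t=19  I4 WR R4
t=20  I5→MUL
t=21  I5 RO
t=27  I5 EX
t=28  I5 WR R5
t=29  I6→SHIFT
t=30  I6 RO · I7→LSU
t=31  I6 EX · I7 RO · I8→MUL
t=32  I6 WR R5 · I7 EX · I8 RO
t=33  I7 WR R3
t=38  I8 EX
t=39  I8 WR R4

cycle = 13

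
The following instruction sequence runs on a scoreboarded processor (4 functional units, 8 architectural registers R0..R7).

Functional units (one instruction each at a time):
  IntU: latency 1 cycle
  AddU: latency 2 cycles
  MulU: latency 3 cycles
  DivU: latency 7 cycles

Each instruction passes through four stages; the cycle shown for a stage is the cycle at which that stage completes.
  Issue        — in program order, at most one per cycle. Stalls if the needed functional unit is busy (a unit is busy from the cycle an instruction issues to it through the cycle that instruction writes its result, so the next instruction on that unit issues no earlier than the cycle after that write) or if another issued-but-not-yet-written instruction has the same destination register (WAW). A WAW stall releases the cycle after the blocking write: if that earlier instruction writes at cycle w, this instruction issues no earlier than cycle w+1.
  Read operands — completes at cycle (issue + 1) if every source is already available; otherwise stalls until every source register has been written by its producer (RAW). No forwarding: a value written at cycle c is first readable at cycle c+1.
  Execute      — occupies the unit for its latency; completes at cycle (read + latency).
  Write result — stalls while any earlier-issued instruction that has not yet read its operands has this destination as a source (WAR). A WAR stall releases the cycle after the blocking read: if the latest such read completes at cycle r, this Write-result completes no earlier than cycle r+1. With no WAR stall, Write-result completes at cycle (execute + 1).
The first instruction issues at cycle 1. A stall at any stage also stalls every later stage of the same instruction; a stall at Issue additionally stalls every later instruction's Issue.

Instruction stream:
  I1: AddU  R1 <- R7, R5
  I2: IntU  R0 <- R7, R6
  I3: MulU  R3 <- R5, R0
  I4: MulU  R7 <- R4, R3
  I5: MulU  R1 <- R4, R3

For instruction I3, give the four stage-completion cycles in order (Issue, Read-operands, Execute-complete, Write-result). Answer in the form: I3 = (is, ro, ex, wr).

cycle 1: I1 issues→AddU
cycle 2: I1 reads, I2 issues→IntU
cycle 3: I2 reads, I3 issues→MulU
cycle 4: I1 exec-done, I2 exec-done
cycle 5: I1 writes R1, I2 writes R0
cycle 6: I3 reads
cycle 9: I3 exec-done
cycle 10: I3 writes R3
cycle 11: I4 issues→MulU
cycle 12: I4 reads
cycle 15: I4 exec-done
cycle 16: I4 writes R7
cycle 17: I5 issues→MulU
cycle 18: I5 reads
cycle 21: I5 exec-done
cycle 22: I5 writes R1

I3 = (3, 6, 9, 10)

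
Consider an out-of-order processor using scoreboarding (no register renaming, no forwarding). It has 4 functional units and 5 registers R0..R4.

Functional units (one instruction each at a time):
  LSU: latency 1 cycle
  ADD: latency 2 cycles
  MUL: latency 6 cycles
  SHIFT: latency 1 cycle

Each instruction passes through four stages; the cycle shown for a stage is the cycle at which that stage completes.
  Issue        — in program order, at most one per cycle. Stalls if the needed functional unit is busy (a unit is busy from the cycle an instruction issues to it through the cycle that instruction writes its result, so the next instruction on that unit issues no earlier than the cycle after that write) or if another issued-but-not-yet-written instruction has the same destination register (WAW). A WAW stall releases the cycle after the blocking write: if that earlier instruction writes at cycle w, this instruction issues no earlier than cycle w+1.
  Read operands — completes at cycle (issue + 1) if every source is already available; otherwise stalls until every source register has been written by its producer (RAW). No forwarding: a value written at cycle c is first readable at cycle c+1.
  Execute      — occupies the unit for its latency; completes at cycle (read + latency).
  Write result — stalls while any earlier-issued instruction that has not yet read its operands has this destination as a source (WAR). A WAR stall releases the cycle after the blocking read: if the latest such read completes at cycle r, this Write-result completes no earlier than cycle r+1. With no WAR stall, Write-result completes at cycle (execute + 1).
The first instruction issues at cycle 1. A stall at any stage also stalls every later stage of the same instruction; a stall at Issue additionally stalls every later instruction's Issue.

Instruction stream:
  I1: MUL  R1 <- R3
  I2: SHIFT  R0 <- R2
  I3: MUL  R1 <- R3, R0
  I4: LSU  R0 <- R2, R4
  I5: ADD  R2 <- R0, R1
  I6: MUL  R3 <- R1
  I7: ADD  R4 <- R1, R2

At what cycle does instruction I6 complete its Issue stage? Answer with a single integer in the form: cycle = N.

cycle = 19

cycle 1: issue I1 (MUL)
cycle 2: I1 read-ops; issue I2 (SHIFT)
cycle 3: I2 read-ops
cycle 4: I2 finished on SHIFT
cycle 5: I2→R0
cycle 8: I1 finished on MUL
cycle 9: I1→R1
cycle 10: issue I3 (MUL)
cycle 11: I3 read-ops; issue I4 (LSU)
cycle 12: I4 read-ops; issue I5 (ADD)
cycle 13: I4 finished on LSU
cycle 14: I4→R0
cycle 17: I3 finished on MUL
cycle 18: I3→R1
cycle 19: I5 read-ops; issue I6 (MUL)
cycle 20: I6 read-ops
cycle 21: I5 finished on ADD
cycle 22: I5→R2
cycle 23: issue I7 (ADD)
cycle 24: I7 read-ops
cycle 26: I6 finished on MUL; I7 finished on ADD
cycle 27: I6→R3; I7→R4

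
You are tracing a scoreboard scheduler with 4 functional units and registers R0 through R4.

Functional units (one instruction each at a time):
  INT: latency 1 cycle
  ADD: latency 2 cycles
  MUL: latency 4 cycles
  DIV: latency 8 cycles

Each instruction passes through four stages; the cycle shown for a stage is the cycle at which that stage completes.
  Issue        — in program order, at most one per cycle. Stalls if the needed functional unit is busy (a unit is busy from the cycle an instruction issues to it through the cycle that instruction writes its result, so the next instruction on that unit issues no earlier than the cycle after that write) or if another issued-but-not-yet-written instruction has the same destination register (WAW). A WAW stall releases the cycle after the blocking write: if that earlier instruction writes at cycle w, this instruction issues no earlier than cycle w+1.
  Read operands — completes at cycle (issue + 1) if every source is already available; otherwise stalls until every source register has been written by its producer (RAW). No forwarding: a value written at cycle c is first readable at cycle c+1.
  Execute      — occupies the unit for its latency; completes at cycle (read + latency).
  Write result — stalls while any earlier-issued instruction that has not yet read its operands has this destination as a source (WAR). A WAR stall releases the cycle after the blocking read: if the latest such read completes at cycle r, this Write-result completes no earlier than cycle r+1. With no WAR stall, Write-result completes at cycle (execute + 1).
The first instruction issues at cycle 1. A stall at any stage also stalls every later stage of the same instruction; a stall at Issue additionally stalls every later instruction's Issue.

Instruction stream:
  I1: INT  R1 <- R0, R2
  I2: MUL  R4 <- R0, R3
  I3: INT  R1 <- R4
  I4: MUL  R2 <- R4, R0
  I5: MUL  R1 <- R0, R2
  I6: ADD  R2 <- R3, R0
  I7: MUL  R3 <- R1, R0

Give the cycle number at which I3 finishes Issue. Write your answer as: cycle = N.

cycle = 5

t=1  I1 issues→INT
t=2  I1 reads; I2 issues→MUL
t=3  I1 exec-done; I2 reads
t=4  I1 writes R1
t=5  I3 issues→INT
t=7  I2 exec-done
t=8  I2 writes R4
t=9  I3 reads; I4 issues→MUL
t=10  I3 exec-done; I4 reads
t=11  I3 writes R1
t=14  I4 exec-done
t=15  I4 writes R2
t=16  I5 issues→MUL
t=17  I5 reads; I6 issues→ADD
t=18  I6 reads
t=20  I6 exec-done
t=21  I5 exec-done; I6 writes R2
t=22  I5 writes R1
t=23  I7 issues→MUL
t=24  I7 reads
t=28  I7 exec-done
t=29  I7 writes R3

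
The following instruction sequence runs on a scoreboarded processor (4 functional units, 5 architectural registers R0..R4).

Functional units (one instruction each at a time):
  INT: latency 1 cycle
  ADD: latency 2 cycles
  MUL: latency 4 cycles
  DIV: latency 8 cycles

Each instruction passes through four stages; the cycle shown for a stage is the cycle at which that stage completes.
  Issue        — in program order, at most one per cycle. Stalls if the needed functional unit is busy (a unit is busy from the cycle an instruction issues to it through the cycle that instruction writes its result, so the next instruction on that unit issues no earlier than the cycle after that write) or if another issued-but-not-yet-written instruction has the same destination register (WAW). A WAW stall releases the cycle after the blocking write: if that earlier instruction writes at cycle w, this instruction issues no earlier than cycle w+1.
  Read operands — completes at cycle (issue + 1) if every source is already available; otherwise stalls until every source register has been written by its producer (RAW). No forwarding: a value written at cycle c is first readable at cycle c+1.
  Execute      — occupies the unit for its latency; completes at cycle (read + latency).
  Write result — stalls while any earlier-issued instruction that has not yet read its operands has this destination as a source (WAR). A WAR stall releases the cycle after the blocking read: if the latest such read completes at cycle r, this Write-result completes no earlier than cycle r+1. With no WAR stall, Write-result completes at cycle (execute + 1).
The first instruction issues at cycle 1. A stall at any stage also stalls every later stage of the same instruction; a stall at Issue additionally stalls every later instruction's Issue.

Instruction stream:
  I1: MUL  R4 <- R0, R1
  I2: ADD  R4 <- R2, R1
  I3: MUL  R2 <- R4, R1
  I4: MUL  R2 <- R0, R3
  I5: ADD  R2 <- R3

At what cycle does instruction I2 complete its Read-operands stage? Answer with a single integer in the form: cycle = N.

cycle = 9

I1 -> (1, 2, 6, 7)
I2 -> (8, 9, 11, 12)  // WAW R4: wait I1 write@7
I3 -> (9, 13, 17, 18)  // RAW R4: wait I2 write@12
I4 -> (19, 20, 24, 25)  // struct: MUL busy until I3 writes@18
I5 -> (26, 27, 29, 30)  // WAW R2: wait I4 write@25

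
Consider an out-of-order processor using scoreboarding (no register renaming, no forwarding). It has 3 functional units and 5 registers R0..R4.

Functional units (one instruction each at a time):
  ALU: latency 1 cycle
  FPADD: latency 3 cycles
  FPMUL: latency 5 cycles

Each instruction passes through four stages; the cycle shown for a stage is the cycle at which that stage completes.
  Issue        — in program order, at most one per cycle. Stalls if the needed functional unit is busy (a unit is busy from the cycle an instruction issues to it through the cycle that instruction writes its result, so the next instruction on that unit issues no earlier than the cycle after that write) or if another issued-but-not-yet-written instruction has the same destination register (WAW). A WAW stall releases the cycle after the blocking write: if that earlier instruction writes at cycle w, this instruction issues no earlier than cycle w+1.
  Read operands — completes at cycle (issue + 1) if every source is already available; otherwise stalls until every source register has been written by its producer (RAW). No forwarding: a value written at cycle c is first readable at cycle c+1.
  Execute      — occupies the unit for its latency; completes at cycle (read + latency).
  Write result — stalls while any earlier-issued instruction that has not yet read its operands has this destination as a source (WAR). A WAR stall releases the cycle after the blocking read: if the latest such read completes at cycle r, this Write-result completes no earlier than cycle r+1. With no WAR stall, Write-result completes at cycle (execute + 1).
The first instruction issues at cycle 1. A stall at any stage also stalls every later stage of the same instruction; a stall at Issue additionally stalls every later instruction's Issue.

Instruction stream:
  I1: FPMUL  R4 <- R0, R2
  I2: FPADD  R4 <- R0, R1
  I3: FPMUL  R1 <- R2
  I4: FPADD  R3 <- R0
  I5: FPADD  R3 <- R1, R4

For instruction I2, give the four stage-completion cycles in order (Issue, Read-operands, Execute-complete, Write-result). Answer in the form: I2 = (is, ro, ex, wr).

I2 = (9, 10, 13, 14)

c1: issue I1 (FPMUL)
c2: I1 read-ops
c7: I1 finished on FPMUL
c8: I1→R4
c9: issue I2 (FPADD)
c10: I2 read-ops | issue I3 (FPMUL)
c11: I3 read-ops
c13: I2 finished on FPADD
c14: I2→R4
c15: issue I4 (FPADD)
c16: I3 finished on FPMUL | I4 read-ops
c17: I3→R1
c19: I4 finished on FPADD
c20: I4→R3
c21: issue I5 (FPADD)
c22: I5 read-ops
c25: I5 finished on FPADD
c26: I5→R3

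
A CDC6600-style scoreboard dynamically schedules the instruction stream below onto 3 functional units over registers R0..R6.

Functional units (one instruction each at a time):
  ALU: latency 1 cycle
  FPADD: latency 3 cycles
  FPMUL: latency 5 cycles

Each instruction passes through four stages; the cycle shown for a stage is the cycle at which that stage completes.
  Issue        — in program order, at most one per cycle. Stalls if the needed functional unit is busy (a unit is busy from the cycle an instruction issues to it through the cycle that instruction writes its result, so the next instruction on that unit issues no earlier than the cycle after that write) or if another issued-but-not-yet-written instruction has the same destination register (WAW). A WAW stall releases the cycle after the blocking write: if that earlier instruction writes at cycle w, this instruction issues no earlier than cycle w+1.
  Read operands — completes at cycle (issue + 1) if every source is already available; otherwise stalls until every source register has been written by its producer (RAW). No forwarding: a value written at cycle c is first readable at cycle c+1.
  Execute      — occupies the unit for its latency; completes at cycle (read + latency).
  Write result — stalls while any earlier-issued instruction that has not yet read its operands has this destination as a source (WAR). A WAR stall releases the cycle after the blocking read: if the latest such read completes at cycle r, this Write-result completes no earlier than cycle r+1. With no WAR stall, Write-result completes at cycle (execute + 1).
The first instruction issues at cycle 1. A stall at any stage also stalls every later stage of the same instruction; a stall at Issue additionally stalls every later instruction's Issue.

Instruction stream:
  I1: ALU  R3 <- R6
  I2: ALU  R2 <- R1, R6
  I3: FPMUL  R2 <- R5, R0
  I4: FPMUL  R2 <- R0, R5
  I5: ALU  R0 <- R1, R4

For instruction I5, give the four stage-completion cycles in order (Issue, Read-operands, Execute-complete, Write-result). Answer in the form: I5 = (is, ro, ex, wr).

I5 = (18, 19, 20, 21)

I1 -> (1, 2, 3, 4)
I2 -> (5, 6, 7, 8)  // struct: ALU busy until I1 writes@4
I3 -> (9, 10, 15, 16)  // WAW R2: wait I2 write@8
I4 -> (17, 18, 23, 24)  // struct: FPMUL busy until I3 writes@16
I5 -> (18, 19, 20, 21)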